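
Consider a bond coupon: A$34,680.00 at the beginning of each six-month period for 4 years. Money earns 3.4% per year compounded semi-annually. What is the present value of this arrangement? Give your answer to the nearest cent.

A$261,739.73

This is an annuity due: 8 payments of A$34,680.00 at the beginning of each six-month period.
Periodic rate r = 0.034/2 per half-year; n is counted in half-years.
PV = PMT × [(1 − (1+r)^−n)/r] × (1+r) = 34,680 × [1 − (1+r)^−8] / r × (1+r) = A$261,739.73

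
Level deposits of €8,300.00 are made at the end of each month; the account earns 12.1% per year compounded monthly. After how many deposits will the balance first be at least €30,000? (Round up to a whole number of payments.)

Periodic rate r = 0.121/12 per month; n is counted in months.
Ordinary annuity FV: 30,000 = 8,300 × [((1+r)^n − 1)/r].
(1+r)^n = 1 + 30,000 × r / 8,300, so n = ln(1 + 30,000·r/8,300) / ln(1+r) = 3.57.
Round up to a whole number of payments: n = 4.

4 payments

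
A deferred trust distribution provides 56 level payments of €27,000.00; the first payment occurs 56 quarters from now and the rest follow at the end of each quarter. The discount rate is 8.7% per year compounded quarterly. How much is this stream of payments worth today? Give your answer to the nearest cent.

Ordinary annuity of 56 payments, first payment at period 56.
Periodic rate r = 0.087/4 per quarter; n is counted in quarters.
The ordinary-annuity PV formula values the stream one period before the first payment (period 55); discount that back 55 periods:
PV₀ = 27,000 × [1 − (1+r)^−56] / r × (1+r)^−55 = €266,211.91

€266,211.91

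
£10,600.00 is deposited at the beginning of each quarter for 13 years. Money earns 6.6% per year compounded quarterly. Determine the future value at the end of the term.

£876,348.05

This is an annuity due: 52 deposits of £10,600.00 at the beginning of each quarter.
Periodic rate r = 0.066/4 per quarter; n is counted in quarters.
FV = PMT × [((1+r)^n − 1)/r] × (1+r) = 10,600 × [(1+r)^52 − 1] / r × (1+r) = £876,348.05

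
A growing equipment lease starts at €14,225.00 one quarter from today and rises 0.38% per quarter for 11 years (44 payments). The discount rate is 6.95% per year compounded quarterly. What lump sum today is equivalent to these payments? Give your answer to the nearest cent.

€467,622.78

Periodic rate r = 0.0695/4 per quarter; n is counted in quarters.
Growing ordinary annuity: PV = PMT₁ × [1 − ((1+g)/(1+r))^n] / (r − g) = 14,225 × [1 − ((1+0.0038)/(1+r))^44] / (r − 0.0038) = €467,622.78.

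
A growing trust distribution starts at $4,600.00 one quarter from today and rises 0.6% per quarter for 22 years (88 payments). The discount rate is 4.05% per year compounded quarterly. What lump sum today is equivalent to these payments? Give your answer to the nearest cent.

Periodic rate r = 0.0405/4 per quarter; n is counted in quarters.
Growing ordinary annuity: PV = PMT₁ × [1 − ((1+g)/(1+r))^n] / (r − g) = 4,600 × [1 − ((1+0.006)/(1+r))^88] / (r − 0.006) = $337,212.34.

$337,212.34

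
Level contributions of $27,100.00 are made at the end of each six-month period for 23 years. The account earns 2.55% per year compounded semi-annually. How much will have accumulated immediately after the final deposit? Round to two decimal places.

This is an ordinary annuity: 46 deposits of $27,100.00 at the end of each six-month period.
Periodic rate r = 0.0255/2 per half-year; n is counted in half-years.
FV = PMT × [((1+r)^n − 1)/r] = 27,100 × [(1+r)^46 − 1] / r = $1,681,332.86

$1,681,332.86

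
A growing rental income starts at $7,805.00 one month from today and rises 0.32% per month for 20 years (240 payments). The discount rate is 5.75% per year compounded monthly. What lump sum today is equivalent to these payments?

Periodic rate r = 0.0575/12 per month; n is counted in months.
Growing ordinary annuity: PV = PMT₁ × [1 − ((1+g)/(1+r))^n] / (r − g) = 7,805 × [1 − ((1+0.0032)/(1+r))^240] / (r − 0.0032) = $1,551,846.13.

$1,551,846.13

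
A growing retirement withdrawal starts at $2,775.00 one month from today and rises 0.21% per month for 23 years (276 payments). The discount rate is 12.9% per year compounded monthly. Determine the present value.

Periodic rate r = 0.129/12 per month; n is counted in months.
Growing ordinary annuity: PV = PMT₁ × [1 − ((1+g)/(1+r))^n] / (r − g) = 2,775 × [1 − ((1+0.0021)/(1+r))^276] / (r − 0.0021) = $290,884.88.

$290,884.88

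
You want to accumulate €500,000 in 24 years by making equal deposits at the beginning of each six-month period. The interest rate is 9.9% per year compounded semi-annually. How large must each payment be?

€2,572.79

Level annuity due; solve FV = PMT × [((1+r)^n − 1)/r] × (1+r) for PMT.
Periodic rate r = 0.099/2 per half-year; n is counted in half-years.
With n = 48: PMT = 500,000 / ([((1+r)^n − 1)/r] × (1+r)) = €2,572.79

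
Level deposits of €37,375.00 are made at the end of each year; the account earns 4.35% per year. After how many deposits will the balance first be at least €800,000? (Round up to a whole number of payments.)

16 payments

Periodic rate r = 0.0435 per year.
Ordinary annuity FV: 800,000 = 37,375 × [((1+r)^n − 1)/r].
(1+r)^n = 1 + 800,000 × r / 37,375, so n = ln(1 + 800,000·r/37,375) / ln(1+r) = 15.46.
Round up to a whole number of payments: n = 16.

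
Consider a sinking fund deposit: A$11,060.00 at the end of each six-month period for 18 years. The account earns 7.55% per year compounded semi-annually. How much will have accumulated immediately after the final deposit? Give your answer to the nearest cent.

A$819,204.49

This is an ordinary annuity: 36 deposits of A$11,060.00 at the end of each six-month period.
Periodic rate r = 0.0755/2 per half-year; n is counted in half-years.
FV = PMT × [((1+r)^n − 1)/r] = 11,060 × [(1+r)^36 − 1] / r = A$819,204.49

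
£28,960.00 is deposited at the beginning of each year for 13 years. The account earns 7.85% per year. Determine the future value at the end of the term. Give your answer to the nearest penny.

This is an annuity due: 13 deposits of £28,960.00 at the beginning of each year.
Periodic rate r = 0.0785 per year.
FV = PMT × [((1+r)^n − 1)/r] × (1+r) = 28,960 × [(1+r)^13 − 1] / r × (1+r) = £664,823.57

£664,823.57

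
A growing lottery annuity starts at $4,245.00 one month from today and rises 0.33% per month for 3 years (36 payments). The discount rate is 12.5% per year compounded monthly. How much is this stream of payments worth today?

Periodic rate r = 0.125/12 per month; n is counted in months.
Growing ordinary annuity: PV = PMT₁ × [1 − ((1+g)/(1+r))^n] / (r − g) = 4,245 × [1 − ((1+0.0033)/(1+r))^36] / (r − 0.0033) = $134,007.85.

$134,007.85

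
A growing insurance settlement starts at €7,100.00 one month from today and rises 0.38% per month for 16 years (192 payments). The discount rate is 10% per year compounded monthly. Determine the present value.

€906,836.24

Periodic rate r = 0.1/12 per month; n is counted in months.
Growing ordinary annuity: PV = PMT₁ × [1 − ((1+g)/(1+r))^n] / (r − g) = 7,100 × [1 − ((1+0.0038)/(1+r))^192] / (r − 0.0038) = €906,836.24.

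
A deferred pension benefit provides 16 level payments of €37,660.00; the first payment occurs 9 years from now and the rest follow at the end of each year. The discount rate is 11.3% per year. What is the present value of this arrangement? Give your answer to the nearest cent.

€116,005.22

Ordinary annuity of 16 payments, first payment at period 9.
Periodic rate r = 0.113 per year.
The ordinary-annuity PV formula values the stream one period before the first payment (period 8); discount that back 8 periods:
PV₀ = 37,660 × [1 − (1+r)^−16] / r × (1+r)^−8 = €116,005.22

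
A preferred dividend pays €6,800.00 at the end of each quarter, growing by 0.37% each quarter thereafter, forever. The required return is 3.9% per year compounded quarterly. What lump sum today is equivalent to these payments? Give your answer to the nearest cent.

€1,123,966.94

Periodic rate r = 0.039/4 per quarter.
Growing perpetuity (Gordon): PV = PMT₁ / (r − g) = 6,800 / (r − 0.0037) = €1,123,966.94.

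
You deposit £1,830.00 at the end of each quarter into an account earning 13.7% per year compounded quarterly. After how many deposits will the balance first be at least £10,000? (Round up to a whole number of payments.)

Periodic rate r = 0.137/4 per quarter; n is counted in quarters.
Ordinary annuity FV: 10,000 = 1,830 × [((1+r)^n − 1)/r].
(1+r)^n = 1 + 10,000 × r / 1,830, so n = ln(1 + 10,000·r/1,830) / ln(1+r) = 5.09.
Round up to a whole number of payments: n = 6.

6 payments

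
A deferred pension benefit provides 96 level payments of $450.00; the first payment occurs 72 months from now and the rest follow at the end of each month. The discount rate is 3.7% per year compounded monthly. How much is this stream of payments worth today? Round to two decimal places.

Ordinary annuity of 96 payments, first payment at period 72.
Periodic rate r = 0.037/12 per month; n is counted in months.
The ordinary-annuity PV formula values the stream one period before the first payment (period 71); discount that back 71 periods:
PV₀ = 450 × [1 − (1+r)^−96] / r × (1+r)^−71 = $30,011.64

$30,011.64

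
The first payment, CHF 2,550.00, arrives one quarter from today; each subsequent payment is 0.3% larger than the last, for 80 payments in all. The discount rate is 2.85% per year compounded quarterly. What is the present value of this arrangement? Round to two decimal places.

Periodic rate r = 0.0285/4 per quarter; n is counted in quarters.
Growing ordinary annuity: PV = PMT₁ × [1 − ((1+g)/(1+r))^n] / (r − g) = 2,550 × [1 − ((1+0.003)/(1+r))^80] / (r − 0.003) = CHF 173,017.10.

CHF 173,017.10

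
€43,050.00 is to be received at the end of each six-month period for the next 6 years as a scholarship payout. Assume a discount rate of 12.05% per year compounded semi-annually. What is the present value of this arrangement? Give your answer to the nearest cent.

This is an ordinary annuity: 12 payments of €43,050.00 at the end of each six-month period.
Periodic rate r = 0.1205/2 per half-year; n is counted in half-years.
PV = PMT × [(1 − (1+r)^−n)/r] = 43,050 × [1 − (1+r)^−12] / r = €360,430.32

€360,430.32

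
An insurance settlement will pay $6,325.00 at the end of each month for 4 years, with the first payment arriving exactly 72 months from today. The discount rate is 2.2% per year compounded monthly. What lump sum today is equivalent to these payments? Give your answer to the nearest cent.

Ordinary annuity of 48 payments, first payment at period 72.
Periodic rate r = 0.022/12 per month; n is counted in months.
The ordinary-annuity PV formula values the stream one period before the first payment (period 71); discount that back 71 periods:
PV₀ = 6,325 × [1 − (1+r)^−48] / r × (1+r)^−71 = $254,960.83

$254,960.83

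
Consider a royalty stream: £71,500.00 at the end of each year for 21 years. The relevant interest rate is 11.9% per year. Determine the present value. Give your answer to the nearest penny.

£544,173.72

This is an ordinary annuity: 21 payments of £71,500.00 at the end of each year.
Periodic rate r = 0.119 per year.
PV = PMT × [(1 − (1+r)^−n)/r] = 71,500 × [1 − (1+r)^−21] / r = £544,173.72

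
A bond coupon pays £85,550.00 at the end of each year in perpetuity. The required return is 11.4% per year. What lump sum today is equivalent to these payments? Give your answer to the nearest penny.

Periodic rate r = 0.114 per year.
Level perpetuity: PV = PMT / r = 85,550 / (0.114) = £750,438.60.

£750,438.60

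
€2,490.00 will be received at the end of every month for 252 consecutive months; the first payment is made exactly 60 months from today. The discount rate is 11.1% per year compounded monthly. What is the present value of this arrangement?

€141,000.02

Ordinary annuity of 252 payments, first payment at period 60.
Periodic rate r = 0.111/12 per month; n is counted in months.
The ordinary-annuity PV formula values the stream one period before the first payment (period 59); discount that back 59 periods:
PV₀ = 2,490 × [1 − (1+r)^−252] / r × (1+r)^−59 = €141,000.02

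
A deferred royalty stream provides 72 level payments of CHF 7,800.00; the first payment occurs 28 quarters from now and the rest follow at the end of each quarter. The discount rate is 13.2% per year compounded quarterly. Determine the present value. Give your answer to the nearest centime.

CHF 88,873.74

Ordinary annuity of 72 payments, first payment at period 28.
Periodic rate r = 0.132/4 per quarter; n is counted in quarters.
The ordinary-annuity PV formula values the stream one period before the first payment (period 27); discount that back 27 periods:
PV₀ = 7,800 × [1 − (1+r)^−72] / r × (1+r)^−27 = CHF 88,873.74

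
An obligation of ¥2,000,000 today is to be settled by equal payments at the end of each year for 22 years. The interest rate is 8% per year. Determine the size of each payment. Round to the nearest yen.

¥196,064

Level ordinary annuity; solve PV = PMT × [(1 − (1+r)^−n)/r] for PMT.
Periodic rate r = 0.08 per year.
With n = 22: PMT = 2,000,000 / ([(1 − (1+r)^−n)/r]) = ¥196,064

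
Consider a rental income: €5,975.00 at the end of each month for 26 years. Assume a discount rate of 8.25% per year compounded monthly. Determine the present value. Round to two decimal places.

€766,598.62

This is an ordinary annuity: 312 payments of €5,975.00 at the end of each month.
Periodic rate r = 0.0825/12 per month; n is counted in months.
PV = PMT × [(1 − (1+r)^−n)/r] = 5,975 × [1 − (1+r)^−312] / r = €766,598.62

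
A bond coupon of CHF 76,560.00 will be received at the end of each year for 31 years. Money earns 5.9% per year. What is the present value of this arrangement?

CHF 1,078,157.13

This is an ordinary annuity: 31 payments of CHF 76,560.00 at the end of each year.
Periodic rate r = 0.059 per year.
PV = PMT × [(1 − (1+r)^−n)/r] = 76,560 × [1 − (1+r)^−31] / r = CHF 1,078,157.13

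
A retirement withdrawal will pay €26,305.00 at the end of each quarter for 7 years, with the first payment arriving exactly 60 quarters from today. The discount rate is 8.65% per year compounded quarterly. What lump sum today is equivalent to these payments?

€155,144.48

Ordinary annuity of 28 payments, first payment at period 60.
Periodic rate r = 0.0865/4 per quarter; n is counted in quarters.
The ordinary-annuity PV formula values the stream one period before the first payment (period 59); discount that back 59 periods:
PV₀ = 26,305 × [1 − (1+r)^−28] / r × (1+r)^−59 = €155,144.48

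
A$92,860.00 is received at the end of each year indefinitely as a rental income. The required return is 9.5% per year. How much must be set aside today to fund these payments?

A$977,473.68

Periodic rate r = 0.095 per year.
Level perpetuity: PV = PMT / r = 92,860 / (0.095) = A$977,473.68.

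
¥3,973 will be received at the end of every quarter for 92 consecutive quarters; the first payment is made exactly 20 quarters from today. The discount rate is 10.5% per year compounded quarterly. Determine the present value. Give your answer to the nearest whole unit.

¥83,979

Ordinary annuity of 92 payments, first payment at period 20.
Periodic rate r = 0.105/4 per quarter; n is counted in quarters.
The ordinary-annuity PV formula values the stream one period before the first payment (period 19); discount that back 19 periods:
PV₀ = 3,973 × [1 − (1+r)^−92] / r × (1+r)^−19 = ¥83,979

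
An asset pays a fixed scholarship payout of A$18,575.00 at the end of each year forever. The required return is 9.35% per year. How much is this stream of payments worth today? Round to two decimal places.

A$198,663.10

Periodic rate r = 0.0935 per year.
Level perpetuity: PV = PMT / r = 18,575 / (0.0935) = A$198,663.10.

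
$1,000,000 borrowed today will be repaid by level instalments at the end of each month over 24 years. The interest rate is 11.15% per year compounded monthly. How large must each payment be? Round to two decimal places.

Level ordinary annuity; solve PV = PMT × [(1 − (1+r)^−n)/r] for PMT.
Periodic rate r = 0.1115/12 per month; n is counted in months.
With n = 288: PMT = 1,000,000 / ([(1 − (1+r)^−n)/r]) = $9,987.75

$9,987.75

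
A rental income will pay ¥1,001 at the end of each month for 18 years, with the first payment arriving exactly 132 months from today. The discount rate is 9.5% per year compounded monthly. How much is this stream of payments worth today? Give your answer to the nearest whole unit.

Ordinary annuity of 216 payments, first payment at period 132.
Periodic rate r = 0.095/12 per month; n is counted in months.
The ordinary-annuity PV formula values the stream one period before the first payment (period 131); discount that back 131 periods:
PV₀ = 1,001 × [1 − (1+r)^−216] / r × (1+r)^−131 = ¥36,811

¥36,811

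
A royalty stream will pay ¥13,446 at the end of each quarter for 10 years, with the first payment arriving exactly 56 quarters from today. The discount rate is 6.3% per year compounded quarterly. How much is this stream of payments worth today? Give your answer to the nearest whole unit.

¥167,993

Ordinary annuity of 40 payments, first payment at period 56.
Periodic rate r = 0.063/4 per quarter; n is counted in quarters.
The ordinary-annuity PV formula values the stream one period before the first payment (period 55); discount that back 55 periods:
PV₀ = 13,446 × [1 − (1+r)^−40] / r × (1+r)^−55 = ¥167,993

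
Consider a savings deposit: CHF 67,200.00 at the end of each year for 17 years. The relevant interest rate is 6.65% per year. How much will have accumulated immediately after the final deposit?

CHF 2,008,606.68

This is an ordinary annuity: 17 deposits of CHF 67,200.00 at the end of each year.
Periodic rate r = 0.0665 per year.
FV = PMT × [((1+r)^n − 1)/r] = 67,200 × [(1+r)^17 − 1] / r = CHF 2,008,606.68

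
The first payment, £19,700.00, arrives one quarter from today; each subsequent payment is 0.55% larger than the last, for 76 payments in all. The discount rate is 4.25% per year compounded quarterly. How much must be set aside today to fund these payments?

Periodic rate r = 0.0425/4 per quarter; n is counted in quarters.
Growing ordinary annuity: PV = PMT₁ × [1 − ((1+g)/(1+r))^n] / (r − g) = 19,700 × [1 − ((1+0.0055)/(1+r))^76] / (r − 0.0055) = £1,231,938.24.

£1,231,938.24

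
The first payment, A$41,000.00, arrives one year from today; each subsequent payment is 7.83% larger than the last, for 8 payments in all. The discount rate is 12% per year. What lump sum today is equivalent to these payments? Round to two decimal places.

Periodic rate r = 0.12 per year.
Growing ordinary annuity: PV = PMT₁ × [1 − ((1+g)/(1+r))^n] / (r − g) = 41,000 × [1 − ((1+0.0783)/(1+r))^8] / (r − 0.0783) = A$257,407.58.

A$257,407.58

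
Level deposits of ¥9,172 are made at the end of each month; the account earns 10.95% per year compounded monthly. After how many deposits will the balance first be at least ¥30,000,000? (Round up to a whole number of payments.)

378 payments

Periodic rate r = 0.1095/12 per month; n is counted in months.
Ordinary annuity FV: 30,000,000 = 9,172 × [((1+r)^n − 1)/r].
(1+r)^n = 1 + 30,000,000 × r / 9,172, so n = ln(1 + 30,000,000·r/9,172) / ln(1+r) = 377.49.
Round up to a whole number of payments: n = 378.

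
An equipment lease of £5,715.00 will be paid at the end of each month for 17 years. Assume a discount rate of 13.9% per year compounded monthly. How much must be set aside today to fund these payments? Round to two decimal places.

This is an ordinary annuity: 204 payments of £5,715.00 at the end of each month.
Periodic rate r = 0.139/12 per month; n is counted in months.
PV = PMT × [(1 − (1+r)^−n)/r] = 5,715 × [1 − (1+r)^−204] / r = £446,300.59

£446,300.59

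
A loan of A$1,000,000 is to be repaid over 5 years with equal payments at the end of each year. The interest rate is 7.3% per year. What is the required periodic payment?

Level ordinary annuity; solve PV = PMT × [(1 − (1+r)^−n)/r] for PMT.
Periodic rate r = 0.073 per year.
With n = 5: PMT = 1,000,000 / ([(1 − (1+r)^−n)/r]) = A$245,852.97

A$245,852.97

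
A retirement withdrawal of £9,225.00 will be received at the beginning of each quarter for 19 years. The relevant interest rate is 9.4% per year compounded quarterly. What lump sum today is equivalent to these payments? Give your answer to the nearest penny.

This is an annuity due: 76 payments of £9,225.00 at the beginning of each quarter.
Periodic rate r = 0.094/4 per quarter; n is counted in quarters.
PV = PMT × [(1 − (1+r)^−n)/r] × (1+r) = 9,225 × [1 − (1+r)^−76] / r × (1+r) = £333,022.29

£333,022.29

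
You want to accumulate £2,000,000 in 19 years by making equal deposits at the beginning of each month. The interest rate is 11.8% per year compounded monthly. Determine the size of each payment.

£2,343.69

Level annuity due; solve FV = PMT × [((1+r)^n − 1)/r] × (1+r) for PMT.
Periodic rate r = 0.118/12 per month; n is counted in months.
With n = 228: PMT = 2,000,000 / ([((1+r)^n − 1)/r] × (1+r)) = £2,343.69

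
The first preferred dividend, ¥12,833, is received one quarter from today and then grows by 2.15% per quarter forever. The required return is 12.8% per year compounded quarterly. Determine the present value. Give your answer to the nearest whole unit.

¥1,222,190

Periodic rate r = 0.128/4 per quarter.
Growing perpetuity (Gordon): PV = PMT₁ / (r − g) = 12,833 / (r − 0.0215) = ¥1,222,190.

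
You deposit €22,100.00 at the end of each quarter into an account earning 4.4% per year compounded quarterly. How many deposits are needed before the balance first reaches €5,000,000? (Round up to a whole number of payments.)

115 payments

Periodic rate r = 0.044/4 per quarter; n is counted in quarters.
Ordinary annuity FV: 5,000,000 = 22,100 × [((1+r)^n − 1)/r].
(1+r)^n = 1 + 5,000,000 × r / 22,100, so n = ln(1 + 5,000,000·r/22,100) / ln(1+r) = 114.22.
Round up to a whole number of payments: n = 115.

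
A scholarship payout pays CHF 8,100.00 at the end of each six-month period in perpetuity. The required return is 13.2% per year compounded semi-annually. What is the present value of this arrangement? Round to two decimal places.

CHF 122,727.27

Periodic rate r = 0.132/2 per half-year.
Level perpetuity: PV = PMT / r = 8,100 / (0.132/2) = CHF 122,727.27.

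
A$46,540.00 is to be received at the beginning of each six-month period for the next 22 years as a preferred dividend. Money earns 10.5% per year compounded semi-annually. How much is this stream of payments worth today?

This is an annuity due: 44 payments of A$46,540.00 at the beginning of each six-month period.
Periodic rate r = 0.105/2 per half-year; n is counted in half-years.
PV = PMT × [(1 − (1+r)^−n)/r] × (1+r) = 46,540 × [1 − (1+r)^−44] / r × (1+r) = A$834,815.04

A$834,815.04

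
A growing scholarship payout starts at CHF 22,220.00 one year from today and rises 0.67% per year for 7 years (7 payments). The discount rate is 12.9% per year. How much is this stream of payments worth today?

Periodic rate r = 0.129 per year.
Growing ordinary annuity: PV = PMT₁ × [1 − ((1+g)/(1+r))^n] / (r − g) = 22,220 × [1 − ((1+0.0067)/(1+r))^7] / (r − 0.0067) = CHF 100,258.87.

CHF 100,258.87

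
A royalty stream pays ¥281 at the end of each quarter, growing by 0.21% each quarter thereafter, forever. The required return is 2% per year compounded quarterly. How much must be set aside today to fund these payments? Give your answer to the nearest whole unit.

Periodic rate r = 0.02/4 per quarter.
Growing perpetuity (Gordon): PV = PMT₁ / (r − g) = 281 / (r − 0.0021) = ¥96,897.

¥96,897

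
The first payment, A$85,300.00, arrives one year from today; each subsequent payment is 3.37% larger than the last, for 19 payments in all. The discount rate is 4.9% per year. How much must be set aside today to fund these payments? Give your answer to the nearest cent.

Periodic rate r = 0.049 per year.
Growing ordinary annuity: PV = PMT₁ × [1 − ((1+g)/(1+r))^n] / (r − g) = 85,300 × [1 − ((1+0.0337)/(1+r))^19] / (r − 0.0337) = A$1,358,012.57.

A$1,358,012.57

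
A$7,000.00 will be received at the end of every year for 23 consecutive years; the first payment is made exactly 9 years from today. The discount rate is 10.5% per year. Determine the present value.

A$26,974.64

Ordinary annuity of 23 payments, first payment at period 9.
Periodic rate r = 0.105 per year.
The ordinary-annuity PV formula values the stream one period before the first payment (period 8); discount that back 8 periods:
PV₀ = 7,000 × [1 − (1+r)^−23] / r × (1+r)^−8 = A$26,974.64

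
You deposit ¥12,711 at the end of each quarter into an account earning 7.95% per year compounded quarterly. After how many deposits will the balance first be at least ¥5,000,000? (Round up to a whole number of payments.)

Periodic rate r = 0.0795/4 per quarter; n is counted in quarters.
Ordinary annuity FV: 5,000,000 = 12,711 × [((1+r)^n − 1)/r].
(1+r)^n = 1 + 5,000,000 × r / 12,711, so n = ln(1 + 5,000,000·r/12,711) / ln(1+r) = 110.61.
Round up to a whole number of payments: n = 111.

111 payments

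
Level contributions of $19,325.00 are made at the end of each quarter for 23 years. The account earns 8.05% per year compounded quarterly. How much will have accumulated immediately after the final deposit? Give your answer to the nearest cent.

This is an ordinary annuity: 92 deposits of $19,325.00 at the end of each quarter.
Periodic rate r = 0.0805/4 per quarter; n is counted in quarters.
FV = PMT × [((1+r)^n − 1)/r] = 19,325 × [(1+r)^92 − 1] / r = $5,044,510.43

$5,044,510.43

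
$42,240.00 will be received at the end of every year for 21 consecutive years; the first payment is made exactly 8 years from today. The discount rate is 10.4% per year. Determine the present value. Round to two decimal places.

Ordinary annuity of 21 payments, first payment at period 8.
Periodic rate r = 0.104 per year.
The ordinary-annuity PV formula values the stream one period before the first payment (period 7); discount that back 7 periods:
PV₀ = 42,240 × [1 − (1+r)^−21] / r × (1+r)^−7 = $177,749.90

$177,749.90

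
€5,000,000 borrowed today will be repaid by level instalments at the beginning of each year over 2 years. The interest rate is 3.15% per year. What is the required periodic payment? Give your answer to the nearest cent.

Level annuity due; solve PV = PMT × [(1 − (1+r)^−n)/r] × (1+r) for PMT.
Periodic rate r = 0.0315 per year.
With n = 2: PMT = 5,000,000 / ([(1 − (1+r)^−n)/r] × (1+r)) = €2,538,764.46

€2,538,764.46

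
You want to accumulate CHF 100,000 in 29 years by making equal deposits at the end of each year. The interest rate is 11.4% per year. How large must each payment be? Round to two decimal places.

CHF 520.75

Level ordinary annuity; solve FV = PMT × [((1+r)^n − 1)/r] for PMT.
Periodic rate r = 0.114 per year.
With n = 29: PMT = 100,000 / ([((1+r)^n − 1)/r]) = CHF 520.75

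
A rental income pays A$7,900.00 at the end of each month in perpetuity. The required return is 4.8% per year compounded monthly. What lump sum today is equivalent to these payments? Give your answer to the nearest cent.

A$1,975,000.00

Periodic rate r = 0.048/12 per month.
Level perpetuity: PV = PMT / r = 7,900 / (0.048/12) = A$1,975,000.00.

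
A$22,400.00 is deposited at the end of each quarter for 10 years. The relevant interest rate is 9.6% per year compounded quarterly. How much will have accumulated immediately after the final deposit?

A$1,476,766.55

This is an ordinary annuity: 40 deposits of A$22,400.00 at the end of each quarter.
Periodic rate r = 0.096/4 per quarter; n is counted in quarters.
FV = PMT × [((1+r)^n − 1)/r] = 22,400 × [(1+r)^40 − 1] / r = A$1,476,766.55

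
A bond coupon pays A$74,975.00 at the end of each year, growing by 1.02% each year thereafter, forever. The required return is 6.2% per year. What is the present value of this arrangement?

Periodic rate r = 0.062 per year.
Growing perpetuity (Gordon): PV = PMT₁ / (r − g) = 74,975 / (r − 0.0102) = A$1,447,393.82.

A$1,447,393.82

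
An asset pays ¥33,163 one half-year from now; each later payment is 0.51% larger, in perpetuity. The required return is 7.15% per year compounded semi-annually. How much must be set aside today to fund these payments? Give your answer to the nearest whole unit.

¥1,081,990

Periodic rate r = 0.0715/2 per half-year.
Growing perpetuity (Gordon): PV = PMT₁ / (r − g) = 33,163 / (r − 0.0051) = ¥1,081,990.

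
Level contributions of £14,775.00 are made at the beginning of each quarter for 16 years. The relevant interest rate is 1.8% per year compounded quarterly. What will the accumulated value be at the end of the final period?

£1,097,926.71

This is an annuity due: 64 deposits of £14,775.00 at the beginning of each quarter.
Periodic rate r = 0.018/4 per quarter; n is counted in quarters.
FV = PMT × [((1+r)^n − 1)/r] × (1+r) = 14,775 × [(1+r)^64 − 1] / r × (1+r) = £1,097,926.71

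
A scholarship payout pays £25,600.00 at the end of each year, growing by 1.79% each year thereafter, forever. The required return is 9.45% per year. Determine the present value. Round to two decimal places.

£334,203.66

Periodic rate r = 0.0945 per year.
Growing perpetuity (Gordon): PV = PMT₁ / (r − g) = 25,600 / (r − 0.0179) = £334,203.66.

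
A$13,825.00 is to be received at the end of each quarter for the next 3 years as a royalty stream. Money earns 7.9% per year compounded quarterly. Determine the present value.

This is an ordinary annuity: 12 payments of A$13,825.00 at the end of each quarter.
Periodic rate r = 0.079/4 per quarter; n is counted in quarters.
PV = PMT × [(1 − (1+r)^−n)/r] = 13,825 × [1 − (1+r)^−12] / r = A$146,428.82

A$146,428.82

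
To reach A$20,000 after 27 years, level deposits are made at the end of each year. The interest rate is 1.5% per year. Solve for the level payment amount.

A$606.31

Level ordinary annuity; solve FV = PMT × [((1+r)^n − 1)/r] for PMT.
Periodic rate r = 0.015 per year.
With n = 27: PMT = 20,000 / ([((1+r)^n − 1)/r]) = A$606.31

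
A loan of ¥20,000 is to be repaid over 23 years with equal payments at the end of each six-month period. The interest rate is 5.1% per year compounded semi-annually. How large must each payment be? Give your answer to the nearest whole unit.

¥743

Level ordinary annuity; solve PV = PMT × [(1 − (1+r)^−n)/r] for PMT.
Periodic rate r = 0.051/2 per half-year; n is counted in half-years.
With n = 46: PMT = 20,000 / ([(1 − (1+r)^−n)/r]) = ¥743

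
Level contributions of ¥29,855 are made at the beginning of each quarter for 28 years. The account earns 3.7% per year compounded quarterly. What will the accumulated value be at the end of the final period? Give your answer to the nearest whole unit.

This is an annuity due: 112 deposits of ¥29,855 at the beginning of each quarter.
Periodic rate r = 0.037/4 per quarter; n is counted in quarters.
FV = PMT × [((1+r)^n − 1)/r] × (1+r) = 29,855 × [(1+r)^112 − 1] / r × (1+r) = ¥5,878,134

¥5,878,134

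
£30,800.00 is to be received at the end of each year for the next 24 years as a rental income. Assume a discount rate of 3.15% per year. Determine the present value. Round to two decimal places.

This is an ordinary annuity: 24 payments of £30,800.00 at the end of each year.
Periodic rate r = 0.0315 per year.
PV = PMT × [(1 − (1+r)^−n)/r] = 30,800 × [1 − (1+r)^−24] / r = £513,285.40

£513,285.40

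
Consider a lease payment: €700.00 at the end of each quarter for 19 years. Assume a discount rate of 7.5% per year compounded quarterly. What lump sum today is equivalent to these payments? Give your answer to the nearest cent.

€28,235.09

This is an ordinary annuity: 76 payments of €700.00 at the end of each quarter.
Periodic rate r = 0.075/4 per quarter; n is counted in quarters.
PV = PMT × [(1 − (1+r)^−n)/r] = 700 × [1 − (1+r)^−76] / r = €28,235.09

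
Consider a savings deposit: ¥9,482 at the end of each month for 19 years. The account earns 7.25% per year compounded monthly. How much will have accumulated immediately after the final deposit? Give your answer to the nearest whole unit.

This is an ordinary annuity: 228 deposits of ¥9,482 at the end of each month.
Periodic rate r = 0.0725/12 per month; n is counted in months.
FV = PMT × [((1+r)^n − 1)/r] = 9,482 × [(1+r)^228 − 1] / r = ¥4,627,600

¥4,627,600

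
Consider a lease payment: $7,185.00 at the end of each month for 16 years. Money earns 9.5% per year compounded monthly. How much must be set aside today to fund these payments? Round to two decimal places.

This is an ordinary annuity: 192 payments of $7,185.00 at the end of each month.
Periodic rate r = 0.095/12 per month; n is counted in months.
PV = PMT × [(1 − (1+r)^−n)/r] = 7,185 × [1 − (1+r)^−192] / r = $707,889.05

$707,889.05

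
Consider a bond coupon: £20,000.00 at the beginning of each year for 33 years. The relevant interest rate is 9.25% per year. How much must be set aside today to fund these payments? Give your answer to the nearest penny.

This is an annuity due: 33 payments of £20,000.00 at the beginning of each year.
Periodic rate r = 0.0925 per year.
PV = PMT × [(1 − (1+r)^−n)/r] × (1+r) = 20,000 × [1 − (1+r)^−33] / r × (1+r) = £223,469.39

£223,469.39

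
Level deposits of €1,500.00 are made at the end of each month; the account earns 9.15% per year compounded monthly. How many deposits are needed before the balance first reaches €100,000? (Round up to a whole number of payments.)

55 payments

Periodic rate r = 0.0915/12 per month; n is counted in months.
Ordinary annuity FV: 100,000 = 1,500 × [((1+r)^n − 1)/r].
(1+r)^n = 1 + 100,000 × r / 1,500, so n = ln(1 + 100,000·r/1,500) / ln(1+r) = 54.11.
Round up to a whole number of payments: n = 55.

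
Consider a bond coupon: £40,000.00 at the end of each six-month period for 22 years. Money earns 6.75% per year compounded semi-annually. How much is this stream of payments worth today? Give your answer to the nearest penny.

£910,077.18

This is an ordinary annuity: 44 payments of £40,000.00 at the end of each six-month period.
Periodic rate r = 0.0675/2 per half-year; n is counted in half-years.
PV = PMT × [(1 − (1+r)^−n)/r] = 40,000 × [1 − (1+r)^−44] / r = £910,077.18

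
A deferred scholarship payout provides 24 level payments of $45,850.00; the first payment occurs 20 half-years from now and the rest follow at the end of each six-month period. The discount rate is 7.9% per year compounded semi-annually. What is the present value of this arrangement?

$336,576.18

Ordinary annuity of 24 payments, first payment at period 20.
Periodic rate r = 0.079/2 per half-year; n is counted in half-years.
The ordinary-annuity PV formula values the stream one period before the first payment (period 19); discount that back 19 periods:
PV₀ = 45,850 × [1 − (1+r)^−24] / r × (1+r)^−19 = $336,576.18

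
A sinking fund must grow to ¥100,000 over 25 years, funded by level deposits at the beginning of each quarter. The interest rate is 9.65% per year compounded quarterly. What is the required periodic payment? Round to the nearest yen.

Level annuity due; solve FV = PMT × [((1+r)^n − 1)/r] × (1+r) for PMT.
Periodic rate r = 0.0965/4 per quarter; n is counted in quarters.
With n = 100: PMT = 100,000 / ([((1+r)^n − 1)/r] × (1+r)) = ¥239

¥239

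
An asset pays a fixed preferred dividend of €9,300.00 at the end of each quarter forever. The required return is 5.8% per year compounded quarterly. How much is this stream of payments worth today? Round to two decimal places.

Periodic rate r = 0.058/4 per quarter.
Level perpetuity: PV = PMT / r = 9,300 / (0.058/4) = €641,379.31.

€641,379.31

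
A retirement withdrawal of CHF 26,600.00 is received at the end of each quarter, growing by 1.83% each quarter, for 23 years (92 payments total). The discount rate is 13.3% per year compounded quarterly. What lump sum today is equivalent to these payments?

Periodic rate r = 0.133/4 per quarter; n is counted in quarters.
Growing ordinary annuity: PV = PMT₁ × [1 − ((1+g)/(1+r))^n] / (r − g) = 26,600 × [1 − ((1+0.0183)/(1+r))^92] / (r − 0.0183) = CHF 1,313,773.75.

CHF 1,313,773.75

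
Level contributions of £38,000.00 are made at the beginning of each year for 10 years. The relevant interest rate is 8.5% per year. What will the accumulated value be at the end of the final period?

£611,651.14

This is an annuity due: 10 deposits of £38,000.00 at the beginning of each year.
Periodic rate r = 0.085 per year.
FV = PMT × [((1+r)^n − 1)/r] × (1+r) = 38,000 × [(1+r)^10 − 1] / r × (1+r) = £611,651.14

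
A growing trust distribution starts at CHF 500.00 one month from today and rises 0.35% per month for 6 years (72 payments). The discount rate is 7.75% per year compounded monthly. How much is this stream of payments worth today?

CHF 32,280.12

Periodic rate r = 0.0775/12 per month; n is counted in months.
Growing ordinary annuity: PV = PMT₁ × [1 − ((1+g)/(1+r))^n] / (r − g) = 500 × [1 − ((1+0.0035)/(1+r))^72] / (r − 0.0035) = CHF 32,280.12.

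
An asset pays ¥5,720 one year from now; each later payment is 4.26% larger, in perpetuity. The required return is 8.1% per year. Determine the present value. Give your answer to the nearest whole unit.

¥148,958

Periodic rate r = 0.081 per year.
Growing perpetuity (Gordon): PV = PMT₁ / (r − g) = 5,720 / (r − 0.0426) = ¥148,958.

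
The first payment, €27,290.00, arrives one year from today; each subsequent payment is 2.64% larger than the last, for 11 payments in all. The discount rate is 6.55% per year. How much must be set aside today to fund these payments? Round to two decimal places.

€235,336.67

Periodic rate r = 0.0655 per year.
Growing ordinary annuity: PV = PMT₁ × [1 − ((1+g)/(1+r))^n] / (r − g) = 27,290 × [1 − ((1+0.0264)/(1+r))^11] / (r − 0.0264) = €235,336.67.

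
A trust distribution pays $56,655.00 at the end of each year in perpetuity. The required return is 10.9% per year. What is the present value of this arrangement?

Periodic rate r = 0.109 per year.
Level perpetuity: PV = PMT / r = 56,655 / (0.109) = $519,770.64.

$519,770.64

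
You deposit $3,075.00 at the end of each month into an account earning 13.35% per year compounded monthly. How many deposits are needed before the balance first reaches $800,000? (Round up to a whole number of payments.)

123 payments

Periodic rate r = 0.1335/12 per month; n is counted in months.
Ordinary annuity FV: 800,000 = 3,075 × [((1+r)^n − 1)/r].
(1+r)^n = 1 + 800,000 × r / 3,075, so n = ln(1 + 800,000·r/3,075) / ln(1+r) = 122.88.
Round up to a whole number of payments: n = 123.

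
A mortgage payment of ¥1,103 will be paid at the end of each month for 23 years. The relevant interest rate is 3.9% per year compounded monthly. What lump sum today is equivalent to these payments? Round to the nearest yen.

¥200,785

This is an ordinary annuity: 276 payments of ¥1,103 at the end of each month.
Periodic rate r = 0.039/12 per month; n is counted in months.
PV = PMT × [(1 − (1+r)^−n)/r] = 1,103 × [1 − (1+r)^−276] / r = ¥200,785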